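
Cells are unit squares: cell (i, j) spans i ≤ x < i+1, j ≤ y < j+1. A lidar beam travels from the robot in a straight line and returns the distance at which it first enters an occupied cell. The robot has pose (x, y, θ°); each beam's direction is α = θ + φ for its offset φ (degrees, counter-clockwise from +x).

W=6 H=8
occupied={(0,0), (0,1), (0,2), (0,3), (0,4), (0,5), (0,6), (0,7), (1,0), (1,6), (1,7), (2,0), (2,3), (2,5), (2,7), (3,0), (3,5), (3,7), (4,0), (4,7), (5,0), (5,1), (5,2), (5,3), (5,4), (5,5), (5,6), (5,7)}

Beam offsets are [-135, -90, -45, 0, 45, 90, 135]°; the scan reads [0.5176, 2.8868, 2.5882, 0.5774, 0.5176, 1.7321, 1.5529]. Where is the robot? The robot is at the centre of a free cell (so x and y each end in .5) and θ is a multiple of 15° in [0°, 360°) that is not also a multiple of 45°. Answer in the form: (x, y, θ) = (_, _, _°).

(x, y, θ) = (2.5, 4.5, 60°)

Candidates: 20 free-cell centres × 16 headings = 320 poses. Raycast each; keep the one whose scan matches to 4 dp.
  (2.5, 2.5, 300°): beam 1 = 1.5529 ≠ 0.5176 ✗
  (1.5, 4.5, 345°): beam 1 = 0.5774 ≠ 0.5176 ✗
  (3.5, 6.5, 15°): beam 1 = 0.5774 ≠ 0.5176 ✗
  (1.5, 1.5, 150°): beam 1 = 3.6235 ≠ 0.5176 ✗
  (2.5, 4.5, 75°): beam 1 = 0.5774 ≠ 0.5176 ✗
  …
  (2.5, 4.5, 60°): r_1=0.5176, r_2=2.8868, r_3=2.5882, r_4=0.5774, r_5=0.5176, r_6=1.7321, r_7=1.5529 — all match ✓
No second candidate reproduces the full scan.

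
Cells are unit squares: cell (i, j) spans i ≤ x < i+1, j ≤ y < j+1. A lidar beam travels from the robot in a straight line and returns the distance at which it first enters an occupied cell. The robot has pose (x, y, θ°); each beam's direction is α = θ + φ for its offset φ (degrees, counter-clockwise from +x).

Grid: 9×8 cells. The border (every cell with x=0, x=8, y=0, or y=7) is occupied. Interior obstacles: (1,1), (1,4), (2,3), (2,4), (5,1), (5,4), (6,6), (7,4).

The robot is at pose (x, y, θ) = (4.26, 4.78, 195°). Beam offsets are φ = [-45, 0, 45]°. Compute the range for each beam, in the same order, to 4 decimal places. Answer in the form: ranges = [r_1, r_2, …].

beam 1: φ=-45°, α=150°
  cosα=-0.8660 sinα=0.5000 | (4,4) | tMaxX 0.3002 tMaxY 0.4400 | tΔX 1.1547 tΔY 2.0000
    t=0.3002 [x] (3,4)
    t=0.4400 [y] (3,5)
    t=1.4549 [x] (2,5)
    t=2.4400 [y] (2,6)
    t=2.6096 [x] (1,6)
    t=3.7643 [x] (0,6) — stop
  → r_1 = 3.7643
beam 2: φ=0°, α=195°
  cosα=-0.9659 sinα=-0.2588 | (4,4) | tMaxX 0.2692 tMaxY 3.0137 | tΔX 1.0353 tΔY 3.8637
    t=0.2692 [x] (3,4)
    t=1.3044 [x] (2,4) — stop
  → r_2 = 1.3044
beam 3: φ=45°, α=240°
  cosα=-0.5000 sinα=-0.8660 | (4,4) | tMaxX 0.5200 tMaxY 0.9007 | tΔX 2.0000 tΔY 1.1547
    t=0.5200 [x] (3,4)
    t=0.9007 [y] (3,3)
    t=2.0554 [y] (3,2)
    t=2.5200 [x] (2,2)
    t=3.2101 [y] (2,1)
    t=4.3648 [y] (2,0) — stop
  → r_3 = 4.3648

ranges = [3.7643, 1.3044, 4.3648]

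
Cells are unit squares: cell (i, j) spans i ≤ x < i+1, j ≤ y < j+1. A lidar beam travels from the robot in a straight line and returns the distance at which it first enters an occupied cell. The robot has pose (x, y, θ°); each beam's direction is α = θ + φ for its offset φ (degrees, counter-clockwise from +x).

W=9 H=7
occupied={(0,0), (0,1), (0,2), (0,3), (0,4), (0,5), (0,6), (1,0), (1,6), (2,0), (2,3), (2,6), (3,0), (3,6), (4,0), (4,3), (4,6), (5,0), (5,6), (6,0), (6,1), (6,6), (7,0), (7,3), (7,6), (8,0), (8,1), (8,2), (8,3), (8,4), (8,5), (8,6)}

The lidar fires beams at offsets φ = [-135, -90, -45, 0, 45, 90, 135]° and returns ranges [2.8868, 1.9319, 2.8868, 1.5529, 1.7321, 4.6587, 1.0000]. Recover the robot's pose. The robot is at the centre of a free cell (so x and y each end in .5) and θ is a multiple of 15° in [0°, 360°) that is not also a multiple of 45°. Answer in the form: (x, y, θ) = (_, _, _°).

(x, y, θ) = (5.5, 4.5, 75°)

The pose lattice has 31·16 = 496 candidates. Test each by forward raycasting.
  (7.5, 1.5, 330°): beam 1 = 0.5176 ≠ 2.8868 ✗
  (7.5, 4.5, 285°): beam 1 = 3.0000 ≠ 2.8868 ✗
  (5.5, 5.5, 285°): beam 1 = 1.0000 ≠ 2.8868 ✗
  …
  (5.5, 4.5, 75°): r_1=2.8868, r_2=1.9319, r_3=2.8868, r_4=1.5529, r_5=1.7321, r_6=4.6587, r_7=1.0000 — all match ✓
Unique over the lattice → pose = (5.5, 4.5, 75°).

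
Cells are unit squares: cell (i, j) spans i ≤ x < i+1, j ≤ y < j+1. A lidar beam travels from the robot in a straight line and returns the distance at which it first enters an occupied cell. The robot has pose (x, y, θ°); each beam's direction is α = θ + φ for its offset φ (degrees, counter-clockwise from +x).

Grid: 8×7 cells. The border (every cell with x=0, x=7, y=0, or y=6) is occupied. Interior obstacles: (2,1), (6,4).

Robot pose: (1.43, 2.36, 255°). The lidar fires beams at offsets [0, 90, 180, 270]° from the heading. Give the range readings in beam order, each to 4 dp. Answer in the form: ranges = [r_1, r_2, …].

ranges = [1.4080, 1.3909, 3.7684, 0.4452]

beam 1: φ=0°, α=255°
  cosα=-0.2588 sinα=-0.9659 | (1,2) | tMaxX 1.6614 tMaxY 0.3727 | tΔX 3.8637 tΔY 1.0353
    t=0.3727 [y] (1,1)
    t=1.4080 [y] (1,0) — stop
  → r_1 = 1.4080
beam 2: φ=90°, α=345°
  cosα=0.9659 sinα=-0.2588 | (1,2) | tMaxX 0.5901 tMaxY 1.3909 | tΔX 1.0353 tΔY 3.8637
    t=0.5901 [x] (2,2)
    t=1.3909 [y] (2,1) — stop
  → r_2 = 1.3909
beam 3: φ=180°, α=75°
  cosα=0.2588 sinα=0.9659 | (1,2) | tMaxX 2.2023 tMaxY 0.6626 | tΔX 3.8637 tΔY 1.0353
    t=0.6626 [y] (1,3)
    t=1.6979 [y] (1,4)
    t=2.2023 [x] (2,4)
    t=2.7331 [y] (2,5)
    t=3.7684 [y] (2,6) — stop
  → r_3 = 3.7684
beam 4: φ=270°, α=165°
  cosα=-0.9659 sinα=0.2588 | (1,2) | tMaxX 0.4452 tMaxY 2.4728 | tΔX 1.0353 tΔY 3.8637
    t=0.4452 [x] (0,2) — stop
  → r_4 = 0.4452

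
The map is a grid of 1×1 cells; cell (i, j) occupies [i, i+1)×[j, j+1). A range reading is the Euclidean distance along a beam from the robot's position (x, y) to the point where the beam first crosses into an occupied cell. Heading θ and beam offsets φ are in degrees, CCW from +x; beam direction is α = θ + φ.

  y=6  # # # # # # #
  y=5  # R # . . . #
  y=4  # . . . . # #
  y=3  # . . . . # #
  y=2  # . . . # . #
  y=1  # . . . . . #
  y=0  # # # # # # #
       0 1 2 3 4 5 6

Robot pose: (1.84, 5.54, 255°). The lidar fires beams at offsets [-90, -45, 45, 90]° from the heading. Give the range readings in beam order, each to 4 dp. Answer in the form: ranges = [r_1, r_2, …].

ranges = [0.8696, 0.9699, 0.3200, 0.1656]

beam 1: φ=-90°, α=165°
  direction (-0.9659, 0.2588); cell (1,5); t to first gridline: x 0.8696, y 1.7773 (then +1.0353 / +3.8637)
    (0,5) via x @ 0.8696  # hit
  → r_1 = 0.8696
beam 2: φ=-45°, α=210°
  direction (-0.8660, -0.5000); cell (1,5); t to first gridline: x 0.9699, y 1.0800 (then +1.1547 / +2.0000)
    (0,5) via x @ 0.9699  # hit
  → r_2 = 0.9699
beam 3: φ=45°, α=300°
  direction (0.5000, -0.8660); cell (1,5); t to first gridline: x 0.3200, y 0.6235 (then +2.0000 / +1.1547)
    (2,5) via x @ 0.3200  # hit
  → r_3 = 0.3200
beam 4: φ=90°, α=345°
  direction (0.9659, -0.2588); cell (1,5); t to first gridline: x 0.1656, y 2.0864 (then +1.0353 / +3.8637)
    (2,5) via x @ 0.1656  # hit
  → r_4 = 0.1656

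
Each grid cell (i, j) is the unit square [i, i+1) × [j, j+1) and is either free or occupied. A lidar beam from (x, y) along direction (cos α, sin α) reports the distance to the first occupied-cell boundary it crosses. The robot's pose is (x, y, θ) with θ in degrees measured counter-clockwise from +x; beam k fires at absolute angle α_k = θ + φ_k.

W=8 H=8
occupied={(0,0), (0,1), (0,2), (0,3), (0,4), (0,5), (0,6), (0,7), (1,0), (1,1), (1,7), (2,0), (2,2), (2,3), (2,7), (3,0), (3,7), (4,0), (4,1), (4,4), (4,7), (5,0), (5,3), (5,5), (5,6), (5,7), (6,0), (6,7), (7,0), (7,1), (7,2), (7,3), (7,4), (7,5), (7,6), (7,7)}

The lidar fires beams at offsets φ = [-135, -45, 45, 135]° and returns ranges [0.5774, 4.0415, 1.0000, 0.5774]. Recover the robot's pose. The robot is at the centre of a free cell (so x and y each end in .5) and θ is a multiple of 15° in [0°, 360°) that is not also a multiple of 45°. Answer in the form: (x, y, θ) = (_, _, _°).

The pose lattice has 28·16 = 448 candidates. Test each by forward raycasting.
  (6.5, 1.5, 105°): beam 2 = 1.0000 ≠ 4.0415 ✗
  (3.5, 3.5, 210°): beam 1 = 3.6235 ≠ 0.5774 ✗
  (3.5, 1.5, 165°): beam 2 = 1.0000 ≠ 4.0415 ✗
  …
  (4.5, 6.5, 255°): r_1=0.5774, r_2=4.0415, r_3=1.0000, r_4=0.5774 — all match ✓
No second candidate reproduces the full scan.

(x, y, θ) = (4.5, 6.5, 255°)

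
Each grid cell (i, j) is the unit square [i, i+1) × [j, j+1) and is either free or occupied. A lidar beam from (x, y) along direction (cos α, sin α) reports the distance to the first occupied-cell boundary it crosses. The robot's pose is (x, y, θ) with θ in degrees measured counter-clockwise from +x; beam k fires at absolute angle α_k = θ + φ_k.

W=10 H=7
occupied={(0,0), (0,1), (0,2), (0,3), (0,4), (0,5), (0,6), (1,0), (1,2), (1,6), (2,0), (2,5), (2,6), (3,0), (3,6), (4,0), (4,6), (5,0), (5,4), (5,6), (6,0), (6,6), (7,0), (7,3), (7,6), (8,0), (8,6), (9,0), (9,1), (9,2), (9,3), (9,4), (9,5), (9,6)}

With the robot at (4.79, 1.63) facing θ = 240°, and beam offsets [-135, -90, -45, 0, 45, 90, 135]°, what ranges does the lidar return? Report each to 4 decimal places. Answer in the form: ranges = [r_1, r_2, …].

beam 1: φ=-135°, α=105°
  dir = (cos 105°, sin 105°) = (-0.2588, 0.9659); from cell (4,1)
  next x-line at t=3.0523, next y-line at t=0.3831; Δt_x=3.8637, Δt_y=1.0353
    y: enter (4,2) at t=0.3831
    y: enter (4,3) at t=1.4183
    y: enter (4,4) at t=2.4536
    x: enter (3,4) at t=3.0523
    y: enter (3,5) at t=3.4889
    y: enter (3,6) at t=4.5242 ← occupied
  → r_1 = 4.5242
beam 2: φ=-90°, α=150°
  dir = (cos 150°, sin 150°) = (-0.8660, 0.5000); from cell (4,1)
  next x-line at t=0.9122, next y-line at t=0.7400; Δt_x=1.1547, Δt_y=2.0000
    y: enter (4,2) at t=0.7400
    x: enter (3,2) at t=0.9122
    x: enter (2,2) at t=2.0669
    y: enter (2,3) at t=2.7400
    x: enter (1,3) at t=3.2216
    x: enter (0,3) at t=4.3763 ← occupied
  → r_2 = 4.3763
beam 3: φ=-45°, α=195°
  dir = (cos 195°, sin 195°) = (-0.9659, -0.2588); from cell (4,1)
  next x-line at t=0.8179, next y-line at t=2.4341; Δt_x=1.0353, Δt_y=3.8637
    x: enter (3,1) at t=0.8179
    x: enter (2,1) at t=1.8531
    y: enter (2,0) at t=2.4341 ← occupied
  → r_3 = 2.4341
beam 4: φ=0°, α=240°
  dir = (cos 240°, sin 240°) = (-0.5000, -0.8660); from cell (4,1)
  next x-line at t=1.5800, next y-line at t=0.7275; Δt_x=2.0000, Δt_y=1.1547
    y: enter (4,0) at t=0.7275 ← occupied
  → r_4 = 0.7275
beam 5: φ=45°, α=285°
  dir = (cos 285°, sin 285°) = (0.2588, -0.9659); from cell (4,1)
  next x-line at t=0.8114, next y-line at t=0.6522; Δt_x=3.8637, Δt_y=1.0353
    y: enter (4,0) at t=0.6522 ← occupied
  → r_5 = 0.6522
beam 6: φ=90°, α=330°
  dir = (cos 330°, sin 330°) = (0.8660, -0.5000); from cell (4,1)
  next x-line at t=0.2425, next y-line at t=1.2600; Δt_x=1.1547, Δt_y=2.0000
    x: enter (5,1) at t=0.2425
    y: enter (5,0) at t=1.2600 ← occupied
  → r_6 = 1.2600
beam 7: φ=135°, α=15°
  dir = (cos 15°, sin 15°) = (0.9659, 0.2588); from cell (4,1)
  next x-line at t=0.2174, next y-line at t=1.4296; Δt_x=1.0353, Δt_y=3.8637
    x: enter (5,1) at t=0.2174
    x: enter (6,1) at t=1.2527
    y: enter (6,2) at t=1.4296
    x: enter (7,2) at t=2.2880
    x: enter (8,2) at t=3.3232
    x: enter (9,2) at t=4.3585 ← occupied
  → r_7 = 4.3585

ranges = [4.5242, 4.3763, 2.4341, 0.7275, 0.6522, 1.2600, 4.3585]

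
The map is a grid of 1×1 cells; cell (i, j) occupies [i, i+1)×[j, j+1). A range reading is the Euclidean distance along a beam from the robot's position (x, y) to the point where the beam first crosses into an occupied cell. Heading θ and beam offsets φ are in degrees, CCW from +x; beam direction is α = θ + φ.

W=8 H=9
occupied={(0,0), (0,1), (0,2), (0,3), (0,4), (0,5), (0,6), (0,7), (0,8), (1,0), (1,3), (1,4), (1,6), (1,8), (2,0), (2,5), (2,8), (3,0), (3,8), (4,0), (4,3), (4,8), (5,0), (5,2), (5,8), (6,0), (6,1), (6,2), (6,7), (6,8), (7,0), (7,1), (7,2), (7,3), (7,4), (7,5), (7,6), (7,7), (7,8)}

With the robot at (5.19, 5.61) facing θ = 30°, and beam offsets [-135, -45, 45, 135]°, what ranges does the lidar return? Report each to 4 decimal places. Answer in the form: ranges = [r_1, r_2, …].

ranges = [1.6668, 1.8738, 2.4743, 3.3025]

beam 1: φ=-135°, α=255°
  dir = (cos 255°, sin 255°) = (-0.2588, -0.9659); from cell (5,5)
  next x-line at t=0.7341, next y-line at t=0.6315; Δt_x=3.8637, Δt_y=1.0353
    y: enter (5,4) at t=0.6315
    x: enter (4,4) at t=0.7341
    y: enter (4,3) at t=1.6668 ← occupied
  → r_1 = 1.6668
beam 2: φ=-45°, α=345°
  dir = (cos 345°, sin 345°) = (0.9659, -0.2588); from cell (5,5)
  next x-line at t=0.8386, next y-line at t=2.3569; Δt_x=1.0353, Δt_y=3.8637
    x: enter (6,5) at t=0.8386
    x: enter (7,5) at t=1.8738 ← occupied
  → r_2 = 1.8738
beam 3: φ=45°, α=75°
  dir = (cos 75°, sin 75°) = (0.2588, 0.9659); from cell (5,5)
  next x-line at t=3.1296, next y-line at t=0.4038; Δt_x=3.8637, Δt_y=1.0353
    y: enter (5,6) at t=0.4038
    y: enter (5,7) at t=1.4390
    y: enter (5,8) at t=2.4743 ← occupied
  → r_3 = 2.4743
beam 4: φ=135°, α=165°
  dir = (cos 165°, sin 165°) = (-0.9659, 0.2588); from cell (5,5)
  next x-line at t=0.1967, next y-line at t=1.5068; Δt_x=1.0353, Δt_y=3.8637
    x: enter (4,5) at t=0.1967
    x: enter (3,5) at t=1.2320
    y: enter (3,6) at t=1.5068
    x: enter (2,6) at t=2.2673
    x: enter (1,6) at t=3.3025 ← occupied
  → r_4 = 3.3025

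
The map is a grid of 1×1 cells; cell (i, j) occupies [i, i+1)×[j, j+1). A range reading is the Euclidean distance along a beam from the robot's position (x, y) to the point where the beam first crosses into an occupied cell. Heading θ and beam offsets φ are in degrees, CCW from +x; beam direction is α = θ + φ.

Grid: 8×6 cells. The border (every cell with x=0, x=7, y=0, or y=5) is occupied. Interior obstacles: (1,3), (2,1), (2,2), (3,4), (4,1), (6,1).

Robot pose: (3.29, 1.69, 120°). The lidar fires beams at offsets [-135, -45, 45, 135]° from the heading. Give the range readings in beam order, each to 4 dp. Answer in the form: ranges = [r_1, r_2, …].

ranges = [0.7350, 2.3915, 0.3002, 0.7143]

beam 1: φ=-135°, α=345°
  dir = (cos 345°, sin 345°) = (0.9659, -0.2588); from cell (3,1)
  next x-line at t=0.7350, next y-line at t=2.6660; Δt_x=1.0353, Δt_y=3.8637
    x: enter (4,1) at t=0.7350 ← occupied
  → r_1 = 0.7350
beam 2: φ=-45°, α=75°
  dir = (cos 75°, sin 75°) = (0.2588, 0.9659); from cell (3,1)
  next x-line at t=2.7432, next y-line at t=0.3209; Δt_x=3.8637, Δt_y=1.0353
    y: enter (3,2) at t=0.3209
    y: enter (3,3) at t=1.3562
    y: enter (3,4) at t=2.3915 ← occupied
  → r_2 = 2.3915
beam 3: φ=45°, α=165°
  dir = (cos 165°, sin 165°) = (-0.9659, 0.2588); from cell (3,1)
  next x-line at t=0.3002, next y-line at t=1.1977; Δt_x=1.0353, Δt_y=3.8637
    x: enter (2,1) at t=0.3002 ← occupied
  → r_3 = 0.3002
beam 4: φ=135°, α=255°
  dir = (cos 255°, sin 255°) = (-0.2588, -0.9659); from cell (3,1)
  next x-line at t=1.1205, next y-line at t=0.7143; Δt_x=3.8637, Δt_y=1.0353
    y: enter (3,0) at t=0.7143 ← occupied
  → r_4 = 0.7143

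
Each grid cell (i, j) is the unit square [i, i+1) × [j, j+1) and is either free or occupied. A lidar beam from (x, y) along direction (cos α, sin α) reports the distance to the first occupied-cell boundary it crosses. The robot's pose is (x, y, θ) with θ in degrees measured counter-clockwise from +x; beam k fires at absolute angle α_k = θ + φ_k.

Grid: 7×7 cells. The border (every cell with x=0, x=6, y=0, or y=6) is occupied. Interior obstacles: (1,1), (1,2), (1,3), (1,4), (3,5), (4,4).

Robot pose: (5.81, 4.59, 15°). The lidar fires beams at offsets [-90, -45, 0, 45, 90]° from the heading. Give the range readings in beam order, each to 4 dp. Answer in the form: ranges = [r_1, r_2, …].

ranges = [0.7341, 0.2194, 0.1967, 0.3800, 1.4597]

beam 1: φ=-90°, α=285°
  d=(0.2588,-0.9659)  start (5,4)  tX=0.7341 tY=0.6108  stride 1/|dx|=3.8637 1/|dy|=1.0353
    cross y-line → (5,3), t=0.6108
    cross x-line → (6,3), t=0.7341 (wall)
  → r_1 = 0.7341
beam 2: φ=-45°, α=330°
  d=(0.8660,-0.5000)  start (5,4)  tX=0.2194 tY=1.1800  stride 1/|dx|=1.1547 1/|dy|=2.0000
    cross x-line → (6,4), t=0.2194 (wall)
  → r_2 = 0.2194
beam 3: φ=0°, α=15°
  d=(0.9659,0.2588)  start (5,4)  tX=0.1967 tY=1.5841  stride 1/|dx|=1.0353 1/|dy|=3.8637
    cross x-line → (6,4), t=0.1967 (wall)
  → r_3 = 0.1967
beam 4: φ=45°, α=60°
  d=(0.5000,0.8660)  start (5,4)  tX=0.3800 tY=0.4734  stride 1/|dx|=2.0000 1/|dy|=1.1547
    cross x-line → (6,4), t=0.3800 (wall)
  → r_4 = 0.3800
beam 5: φ=90°, α=105°
  d=(-0.2588,0.9659)  start (5,4)  tX=3.1296 tY=0.4245  stride 1/|dx|=3.8637 1/|dy|=1.0353
    cross y-line → (5,5), t=0.4245
    cross y-line → (5,6), t=1.4597 (wall)
  → r_5 = 1.4597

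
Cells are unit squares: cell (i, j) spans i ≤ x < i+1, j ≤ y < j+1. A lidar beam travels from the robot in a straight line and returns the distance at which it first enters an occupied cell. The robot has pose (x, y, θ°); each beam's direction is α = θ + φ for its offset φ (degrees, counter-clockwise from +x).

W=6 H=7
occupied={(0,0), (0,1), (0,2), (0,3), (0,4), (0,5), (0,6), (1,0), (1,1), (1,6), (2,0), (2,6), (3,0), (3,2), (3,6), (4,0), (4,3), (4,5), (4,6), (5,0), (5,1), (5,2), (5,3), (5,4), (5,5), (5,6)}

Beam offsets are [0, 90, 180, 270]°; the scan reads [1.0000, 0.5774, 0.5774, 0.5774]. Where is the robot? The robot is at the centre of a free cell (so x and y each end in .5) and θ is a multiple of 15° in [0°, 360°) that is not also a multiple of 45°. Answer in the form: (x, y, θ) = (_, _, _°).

(x, y, θ) = (4.5, 2.5, 300°)

Enumerate (i+0.5, j+0.5, θ) over the 16 free cells and 16 admissible headings. For each, cast all 4 beams and compare to the given ranges.
  (1.5, 3.5, 210°): beam 1 = 0.5774 ≠ 1.0000 ✗
  (2.5, 3.5, 240°): beam 1 = 1.7321 ≠ 1.0000 ✗
  (1.5, 4.5, 120°): beam 3 = 4.0415 ≠ 0.5774 ✗
  (3.5, 4.5, 30°): beam 2 = 1.7321 ≠ 0.5774 ✗
  …
  (4.5, 2.5, 300°): r_1=1.0000, r_2=0.5774, r_3=0.5774, r_4=0.5774 — all match ✓
Only this pose fits every beam.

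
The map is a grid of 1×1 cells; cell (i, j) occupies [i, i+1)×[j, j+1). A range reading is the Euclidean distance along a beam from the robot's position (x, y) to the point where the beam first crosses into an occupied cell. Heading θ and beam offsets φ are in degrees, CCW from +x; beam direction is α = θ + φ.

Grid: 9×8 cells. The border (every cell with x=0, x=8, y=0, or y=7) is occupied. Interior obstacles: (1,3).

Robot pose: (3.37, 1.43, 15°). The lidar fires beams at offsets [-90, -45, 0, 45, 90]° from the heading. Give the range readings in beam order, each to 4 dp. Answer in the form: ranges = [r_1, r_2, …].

beam 1: φ=-90°, α=285°
  cosα=0.2588 sinα=-0.9659 | (3,1) | tMaxX 2.4341 tMaxY 0.4452 | tΔX 3.8637 tΔY 1.0353
    t=0.4452 [y] (3,0) — stop
  → r_1 = 0.4452
beam 2: φ=-45°, α=330°
  cosα=0.8660 sinα=-0.5000 | (3,1) | tMaxX 0.7275 tMaxY 0.8600 | tΔX 1.1547 tΔY 2.0000
    t=0.7275 [x] (4,1)
    t=0.8600 [y] (4,0) — stop
  → r_2 = 0.8600
beam 3: φ=0°, α=15°
  cosα=0.9659 sinα=0.2588 | (3,1) | tMaxX 0.6522 tMaxY 2.2023 | tΔX 1.0353 tΔY 3.8637
    t=0.6522 [x] (4,1)
    t=1.6875 [x] (5,1)
    t=2.2023 [y] (5,2)
    t=2.7228 [x] (6,2)
    t=3.7581 [x] (7,2)
    t=4.7933 [x] (8,2) — stop
  → r_3 = 4.7933
beam 4: φ=45°, α=60°
  cosα=0.5000 sinα=0.8660 | (3,1) | tMaxX 1.2600 tMaxY 0.6582 | tΔX 2.0000 tΔY 1.1547
    t=0.6582 [y] (3,2)
    t=1.2600 [x] (4,2)
    t=1.8129 [y] (4,3)
    t=2.9676 [y] (4,4)
    t=3.2600 [x] (5,4)
    t=4.1223 [y] (5,5)
    t=5.2600 [x] (6,5)
    t=5.2770 [y] (6,6)
    t=6.4317 [y] (6,7) — stop
  → r_4 = 6.4317
beam 5: φ=90°, α=105°
  cosα=-0.2588 sinα=0.9659 | (3,1) | tMaxX 1.4296 tMaxY 0.5901 | tΔX 3.8637 tΔY 1.0353
    t=0.5901 [y] (3,2)
    t=1.4296 [x] (2,2)
    t=1.6254 [y] (2,3)
    t=2.6607 [y] (2,4)
    t=3.6959 [y] (2,5)
    t=4.7312 [y] (2,6)
    t=5.2933 [x] (1,6)
    t=5.7665 [y] (1,7) — stop
  → r_5 = 5.7665

ranges = [0.4452, 0.8600, 4.7933, 6.4317, 5.7665]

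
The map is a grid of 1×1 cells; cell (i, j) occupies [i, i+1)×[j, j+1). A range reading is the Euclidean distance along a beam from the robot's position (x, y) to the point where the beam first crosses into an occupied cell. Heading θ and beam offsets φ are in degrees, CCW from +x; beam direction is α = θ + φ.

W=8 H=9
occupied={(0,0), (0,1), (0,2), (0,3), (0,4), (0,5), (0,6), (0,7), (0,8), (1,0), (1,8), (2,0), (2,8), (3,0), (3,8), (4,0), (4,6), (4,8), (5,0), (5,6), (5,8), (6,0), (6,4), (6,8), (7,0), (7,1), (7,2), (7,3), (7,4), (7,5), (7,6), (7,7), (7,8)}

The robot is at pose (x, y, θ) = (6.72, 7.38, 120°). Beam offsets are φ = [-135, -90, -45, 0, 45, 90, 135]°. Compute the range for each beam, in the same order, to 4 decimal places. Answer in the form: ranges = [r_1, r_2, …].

ranges = [0.2899, 0.3233, 0.6419, 0.7159, 2.3955, 0.8314, 2.4640]

beam 1: φ=-135°, α=345°
  d=(0.9659,-0.2588)  start (6,7)  tX=0.2899 tY=1.4682  stride 1/|dx|=1.0353 1/|dy|=3.8637
    cross x-line → (7,7), t=0.2899 (wall)
  → r_1 = 0.2899
beam 2: φ=-90°, α=30°
  d=(0.8660,0.5000)  start (6,7)  tX=0.3233 tY=1.2400  stride 1/|dx|=1.1547 1/|dy|=2.0000
    cross x-line → (7,7), t=0.3233 (wall)
  → r_2 = 0.3233
beam 3: φ=-45°, α=75°
  d=(0.2588,0.9659)  start (6,7)  tX=1.0818 tY=0.6419  stride 1/|dx|=3.8637 1/|dy|=1.0353
    cross y-line → (6,8), t=0.6419 (wall)
  → r_3 = 0.6419
beam 4: φ=0°, α=120°
  d=(-0.5000,0.8660)  start (6,7)  tX=1.4400 tY=0.7159  stride 1/|dx|=2.0000 1/|dy|=1.1547
    cross y-line → (6,8), t=0.7159 (wall)
  → r_4 = 0.7159
beam 5: φ=45°, α=165°
  d=(-0.9659,0.2588)  start (6,7)  tX=0.7454 tY=2.3955  stride 1/|dx|=1.0353 1/|dy|=3.8637
    cross x-line → (5,7), t=0.7454
    cross x-line → (4,7), t=1.7807
    cross y-line → (4,8), t=2.3955 (wall)
  → r_5 = 2.3955
beam 6: φ=90°, α=210°
  d=(-0.8660,-0.5000)  start (6,7)  tX=0.8314 tY=0.7600  stride 1/|dx|=1.1547 1/|dy|=2.0000
    cross y-line → (6,6), t=0.7600
    cross x-line → (5,6), t=0.8314 (wall)
  → r_6 = 0.8314
beam 7: φ=135°, α=255°
  d=(-0.2588,-0.9659)  start (6,7)  tX=2.7819 tY=0.3934  stride 1/|dx|=3.8637 1/|dy|=1.0353
    cross y-line → (6,6), t=0.3934
    cross y-line → (6,5), t=1.4287
    cross y-line → (6,4), t=2.4640 (wall)
  → r_7 = 2.4640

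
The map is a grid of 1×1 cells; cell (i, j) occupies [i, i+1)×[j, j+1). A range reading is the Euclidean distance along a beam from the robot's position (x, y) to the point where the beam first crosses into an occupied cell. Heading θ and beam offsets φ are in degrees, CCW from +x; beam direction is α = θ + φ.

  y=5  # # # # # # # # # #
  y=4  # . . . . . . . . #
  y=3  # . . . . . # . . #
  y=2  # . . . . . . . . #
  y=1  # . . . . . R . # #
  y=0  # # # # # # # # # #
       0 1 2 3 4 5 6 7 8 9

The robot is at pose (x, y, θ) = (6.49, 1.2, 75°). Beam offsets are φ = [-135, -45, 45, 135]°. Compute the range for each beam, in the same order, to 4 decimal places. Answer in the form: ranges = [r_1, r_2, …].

ranges = [0.2309, 2.8983, 4.3879, 0.4000]

beam 1: φ=-135°, α=300°
  cosα=0.5000 sinα=-0.8660 | (6,1) | tMaxX 1.0200 tMaxY 0.2309 | tΔX 2.0000 tΔY 1.1547
    t=0.2309 [y] (6,0) — stop
  → r_1 = 0.2309
beam 2: φ=-45°, α=30°
  cosα=0.8660 sinα=0.5000 | (6,1) | tMaxX 0.5889 tMaxY 1.6000 | tΔX 1.1547 tΔY 2.0000
    t=0.5889 [x] (7,1)
    t=1.6000 [y] (7,2)
    t=1.7436 [x] (8,2)
    t=2.8983 [x] (9,2) — stop
  → r_2 = 2.8983
beam 3: φ=45°, α=120°
  cosα=-0.5000 sinα=0.8660 | (6,1) | tMaxX 0.9800 tMaxY 0.9238 | tΔX 2.0000 tΔY 1.1547
    t=0.9238 [y] (6,2)
    t=0.9800 [x] (5,2)
    t=2.0785 [y] (5,3)
    t=2.9800 [x] (4,3)
    t=3.2332 [y] (4,4)
    t=4.3879 [y] (4,5) — stop
  → r_3 = 4.3879
beam 4: φ=135°, α=210°
  cosα=-0.8660 sinα=-0.5000 | (6,1) | tMaxX 0.5658 tMaxY 0.4000 | tΔX 1.1547 tΔY 2.0000
    t=0.4000 [y] (6,0) — stop
  → r_4 = 0.4000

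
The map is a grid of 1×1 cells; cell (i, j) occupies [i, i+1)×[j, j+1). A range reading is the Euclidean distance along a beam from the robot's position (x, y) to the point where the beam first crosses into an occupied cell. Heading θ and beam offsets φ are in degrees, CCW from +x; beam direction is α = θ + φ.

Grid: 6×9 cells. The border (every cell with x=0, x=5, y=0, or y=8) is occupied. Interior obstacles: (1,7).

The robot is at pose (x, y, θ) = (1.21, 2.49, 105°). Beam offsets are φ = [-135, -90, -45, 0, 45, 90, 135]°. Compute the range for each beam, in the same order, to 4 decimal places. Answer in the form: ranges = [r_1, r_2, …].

beam 1: φ=-135°, α=330°
  dir = (cos 330°, sin 330°) = (0.8660, -0.5000); from cell (1,2)
  next x-line at t=0.9122, next y-line at t=0.9800; Δt_x=1.1547, Δt_y=2.0000
    x: enter (2,2) at t=0.9122
    y: enter (2,1) at t=0.9800
    x: enter (3,1) at t=2.0669
    y: enter (3,0) at t=2.9800 ← occupied
  → r_1 = 2.9800
beam 2: φ=-90°, α=15°
  dir = (cos 15°, sin 15°) = (0.9659, 0.2588); from cell (1,2)
  next x-line at t=0.8179, next y-line at t=1.9705; Δt_x=1.0353, Δt_y=3.8637
    x: enter (2,2) at t=0.8179
    x: enter (3,2) at t=1.8531
    y: enter (3,3) at t=1.9705
    x: enter (4,3) at t=2.8884
    x: enter (5,3) at t=3.9237 ← occupied
  → r_2 = 3.9237
beam 3: φ=-45°, α=60°
  dir = (cos 60°, sin 60°) = (0.5000, 0.8660); from cell (1,2)
  next x-line at t=1.5800, next y-line at t=0.5889; Δt_x=2.0000, Δt_y=1.1547
    y: enter (1,3) at t=0.5889
    x: enter (2,3) at t=1.5800
    y: enter (2,4) at t=1.7436
    y: enter (2,5) at t=2.8983
    x: enter (3,5) at t=3.5800
    y: enter (3,6) at t=4.0530
    y: enter (3,7) at t=5.2077
    x: enter (4,7) at t=5.5800
    y: enter (4,8) at t=6.3624 ← occupied
  → r_3 = 6.3624
beam 4: φ=0°, α=105°
  dir = (cos 105°, sin 105°) = (-0.2588, 0.9659); from cell (1,2)
  next x-line at t=0.8114, next y-line at t=0.5280; Δt_x=3.8637, Δt_y=1.0353
    y: enter (1,3) at t=0.5280
    x: enter (0,3) at t=0.8114 ← occupied
  → r_4 = 0.8114
beam 5: φ=45°, α=150°
  dir = (cos 150°, sin 150°) = (-0.8660, 0.5000); from cell (1,2)
  next x-line at t=0.2425, next y-line at t=1.0200; Δt_x=1.1547, Δt_y=2.0000
    x: enter (0,2) at t=0.2425 ← occupied
  → r_5 = 0.2425
beam 6: φ=90°, α=195°
  dir = (cos 195°, sin 195°) = (-0.9659, -0.2588); from cell (1,2)
  next x-line at t=0.2174, next y-line at t=1.8932; Δt_x=1.0353, Δt_y=3.8637
    x: enter (0,2) at t=0.2174 ← occupied
  → r_6 = 0.2174
beam 7: φ=135°, α=240°
  dir = (cos 240°, sin 240°) = (-0.5000, -0.8660); from cell (1,2)
  next x-line at t=0.4200, next y-line at t=0.5658; Δt_x=2.0000, Δt_y=1.1547
    x: enter (0,2) at t=0.4200 ← occupied
  → r_7 = 0.4200

ranges = [2.9800, 3.9237, 6.3624, 0.8114, 0.2425, 0.2174, 0.4200]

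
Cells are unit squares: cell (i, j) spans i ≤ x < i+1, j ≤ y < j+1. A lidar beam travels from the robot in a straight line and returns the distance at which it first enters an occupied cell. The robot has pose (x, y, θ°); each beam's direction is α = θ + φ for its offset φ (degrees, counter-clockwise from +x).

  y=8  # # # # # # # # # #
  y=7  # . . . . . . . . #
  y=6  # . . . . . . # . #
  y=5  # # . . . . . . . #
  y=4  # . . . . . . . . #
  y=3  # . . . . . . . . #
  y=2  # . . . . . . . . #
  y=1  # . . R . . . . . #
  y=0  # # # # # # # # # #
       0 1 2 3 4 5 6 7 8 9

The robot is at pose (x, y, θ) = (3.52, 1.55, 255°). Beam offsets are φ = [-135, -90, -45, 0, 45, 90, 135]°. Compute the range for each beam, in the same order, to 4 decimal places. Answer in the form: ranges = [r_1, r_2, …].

beam 1: φ=-135°, α=120°
  cosα=-0.5000 sinα=0.8660 | (3,1) | tMaxX 1.0400 tMaxY 0.5196 | tΔX 2.0000 tΔY 1.1547
    t=0.5196 [y] (3,2)
    t=1.0400 [x] (2,2)
    t=1.6743 [y] (2,3)
    t=2.8290 [y] (2,4)
    t=3.0400 [x] (1,4)
    t=3.9837 [y] (1,5) — stop
  → r_1 = 3.9837
beam 2: φ=-90°, α=165°
  cosα=-0.9659 sinα=0.2588 | (3,1) | tMaxX 0.5383 tMaxY 1.7387 | tΔX 1.0353 tΔY 3.8637
    t=0.5383 [x] (2,1)
    t=1.5736 [x] (1,1)
    t=1.7387 [y] (1,2)
    t=2.6089 [x] (0,2) — stop
  → r_2 = 2.6089
beam 3: φ=-45°, α=210°
  cosα=-0.8660 sinα=-0.5000 | (3,1) | tMaxX 0.6004 tMaxY 1.1000 | tΔX 1.1547 tΔY 2.0000
    t=0.6004 [x] (2,1)
    t=1.1000 [y] (2,0) — stop
  → r_3 = 1.1000
beam 4: φ=0°, α=255°
  cosα=-0.2588 sinα=-0.9659 | (3,1) | tMaxX 2.0091 tMaxY 0.5694 | tΔX 3.8637 tΔY 1.0353
    t=0.5694 [y] (3,0) — stop
  → r_4 = 0.5694
beam 5: φ=45°, α=300°
  cosα=0.5000 sinα=-0.8660 | (3,1) | tMaxX 0.9600 tMaxY 0.6351 | tΔX 2.0000 tΔY 1.1547
    t=0.6351 [y] (3,0) — stop
  → r_5 = 0.6351
beam 6: φ=90°, α=345°
  cosα=0.9659 sinα=-0.2588 | (3,1) | tMaxX 0.4969 tMaxY 2.1250 | tΔX 1.0353 tΔY 3.8637
    t=0.4969 [x] (4,1)
    t=1.5322 [x] (5,1)
    t=2.1250 [y] (5,0) — stop
  → r_6 = 2.1250
beam 7: φ=135°, α=30°
  cosα=0.8660 sinα=0.5000 | (3,1) | tMaxX 0.5543 tMaxY 0.9000 | tΔX 1.1547 tΔY 2.0000
    t=0.5543 [x] (4,1)
    t=0.9000 [y] (4,2)
    t=1.7090 [x] (5,2)
    t=2.8637 [x] (6,2)
    t=2.9000 [y] (6,3)
    t=4.0184 [x] (7,3)
    t=4.9000 [y] (7,4)
    t=5.1731 [x] (8,4)
    t=6.3278 [x] (9,4) — stop
  → r_7 = 6.3278

ranges = [3.9837, 2.6089, 1.1000, 0.5694, 0.6351, 2.1250, 6.3278]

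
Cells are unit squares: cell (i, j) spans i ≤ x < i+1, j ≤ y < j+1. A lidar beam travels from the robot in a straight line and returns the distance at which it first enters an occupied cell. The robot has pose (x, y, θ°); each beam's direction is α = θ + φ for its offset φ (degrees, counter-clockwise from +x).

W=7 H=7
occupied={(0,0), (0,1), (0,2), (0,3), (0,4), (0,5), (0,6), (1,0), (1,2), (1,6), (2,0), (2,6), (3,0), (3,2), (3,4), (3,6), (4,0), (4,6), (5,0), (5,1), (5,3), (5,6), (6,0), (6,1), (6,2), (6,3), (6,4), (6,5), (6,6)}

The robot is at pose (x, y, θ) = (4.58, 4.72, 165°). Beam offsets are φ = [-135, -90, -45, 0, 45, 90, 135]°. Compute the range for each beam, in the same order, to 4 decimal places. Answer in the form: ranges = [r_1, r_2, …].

ranges = [1.6397, 1.3252, 1.4780, 0.6005, 0.6697, 2.2409, 0.8400]

beam 1: φ=-135°, α=30°
  cosα=0.8660 sinα=0.5000 | (4,4) | tMaxX 0.4850 tMaxY 0.5600 | tΔX 1.1547 tΔY 2.0000
    t=0.4850 [x] (5,4)
    t=0.5600 [y] (5,5)
    t=1.6397 [x] (6,5) — stop
  → r_1 = 1.6397
beam 2: φ=-90°, α=75°
  cosα=0.2588 sinα=0.9659 | (4,4) | tMaxX 1.6228 tMaxY 0.2899 | tΔX 3.8637 tΔY 1.0353
    t=0.2899 [y] (4,5)
    t=1.3252 [y] (4,6) — stop
  → r_2 = 1.3252
beam 3: φ=-45°, α=120°
  cosα=-0.5000 sinα=0.8660 | (4,4) | tMaxX 1.1600 tMaxY 0.3233 | tΔX 2.0000 tΔY 1.1547
    t=0.3233 [y] (4,5)
    t=1.1600 [x] (3,5)
    t=1.4780 [y] (3,6) — stop
  → r_3 = 1.4780
beam 4: φ=0°, α=165°
  cosα=-0.9659 sinα=0.2588 | (4,4) | tMaxX 0.6005 tMaxY 1.0818 | tΔX 1.0353 tΔY 3.8637
    t=0.6005 [x] (3,4) — stop
  → r_4 = 0.6005
beam 5: φ=45°, α=210°
  cosα=-0.8660 sinα=-0.5000 | (4,4) | tMaxX 0.6697 tMaxY 1.4400 | tΔX 1.1547 tΔY 2.0000
    t=0.6697 [x] (3,4) — stop
  → r_5 = 0.6697
beam 6: φ=90°, α=255°
  cosα=-0.2588 sinα=-0.9659 | (4,4) | tMaxX 2.2409 tMaxY 0.7454 | tΔX 3.8637 tΔY 1.0353
    t=0.7454 [y] (4,3)
    t=1.7807 [y] (4,2)
    t=2.2409 [x] (3,2) — stop
  → r_6 = 2.2409
beam 7: φ=135°, α=300°
  cosα=0.5000 sinα=-0.8660 | (4,4) | tMaxX 0.8400 tMaxY 0.8314 | tΔX 2.0000 tΔY 1.1547
    t=0.8314 [y] (4,3)
    t=0.8400 [x] (5,3) — stop
  → r_7 = 0.8400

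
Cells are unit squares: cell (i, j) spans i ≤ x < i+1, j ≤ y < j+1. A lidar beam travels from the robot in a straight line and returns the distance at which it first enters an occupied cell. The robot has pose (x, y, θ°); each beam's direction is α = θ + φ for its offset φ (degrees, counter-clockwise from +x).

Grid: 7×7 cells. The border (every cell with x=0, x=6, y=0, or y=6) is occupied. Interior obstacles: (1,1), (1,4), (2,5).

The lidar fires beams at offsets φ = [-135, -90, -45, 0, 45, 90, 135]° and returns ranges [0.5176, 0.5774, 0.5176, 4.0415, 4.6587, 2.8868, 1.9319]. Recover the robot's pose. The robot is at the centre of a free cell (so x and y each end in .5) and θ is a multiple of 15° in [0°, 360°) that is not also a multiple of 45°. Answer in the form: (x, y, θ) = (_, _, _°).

(x, y, θ) = (3.5, 5.5, 240°)

The pose lattice has 22·16 = 352 candidates. Test each by forward raycasting.
  (5.5, 5.5, 240°): beam 2 = 1.0000 ≠ 0.5774 ✗
  (3.5, 2.5, 30°): beam 1 = 1.5529 ≠ 0.5176 ✗
  (2.5, 1.5, 75°): beam 1 = 0.5774 ≠ 0.5176 ✗
  (5.5, 2.5, 285°): beam 1 = 4.0415 ≠ 0.5176 ✗
  (4.5, 4.5, 210°): beam 1 = 1.5529 ≠ 0.5176 ✗
  …
  (3.5, 5.5, 240°): r_1=0.5176, r_2=0.5774, r_3=0.5176, r_4=4.0415, r_5=4.6587, r_6=2.8868, r_7=1.9319 — all match ✓
Only this pose fits every beam.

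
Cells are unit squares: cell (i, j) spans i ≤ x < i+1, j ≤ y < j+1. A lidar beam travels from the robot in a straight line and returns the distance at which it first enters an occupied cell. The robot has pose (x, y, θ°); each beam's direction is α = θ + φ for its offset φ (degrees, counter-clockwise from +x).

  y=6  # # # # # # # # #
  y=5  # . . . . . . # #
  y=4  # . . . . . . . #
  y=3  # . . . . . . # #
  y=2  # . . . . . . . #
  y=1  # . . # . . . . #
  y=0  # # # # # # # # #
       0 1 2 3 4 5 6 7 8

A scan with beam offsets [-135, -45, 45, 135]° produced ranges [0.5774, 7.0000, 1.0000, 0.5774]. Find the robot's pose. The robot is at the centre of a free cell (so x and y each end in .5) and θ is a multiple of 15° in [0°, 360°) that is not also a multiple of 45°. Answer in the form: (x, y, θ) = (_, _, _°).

(x, y, θ) = (1.5, 1.5, 75°)

The pose lattice has 32·16 = 512 candidates. Test each by forward raycasting.
  (7.5, 1.5, 300°): beam 1 = 6.7293 ≠ 0.5774 ✗
  (4.5, 1.5, 165°): beam 1 = 3.0000 ≠ 0.5774 ✗
  (6.5, 3.5, 30°): beam 1 = 2.5882 ≠ 0.5774 ✗
  (2.5, 5.5, 15°): beam 1 = 3.0000 ≠ 0.5774 ✗
  (4.5, 1.5, 345°): beam 2 = 0.5774 ≠ 7.0000 ✗
  …
  (1.5, 1.5, 75°): r_1=0.5774, r_2=7.0000, r_3=1.0000, r_4=0.5774 — all match ✓
Unique over the lattice → pose = (1.5, 1.5, 75°).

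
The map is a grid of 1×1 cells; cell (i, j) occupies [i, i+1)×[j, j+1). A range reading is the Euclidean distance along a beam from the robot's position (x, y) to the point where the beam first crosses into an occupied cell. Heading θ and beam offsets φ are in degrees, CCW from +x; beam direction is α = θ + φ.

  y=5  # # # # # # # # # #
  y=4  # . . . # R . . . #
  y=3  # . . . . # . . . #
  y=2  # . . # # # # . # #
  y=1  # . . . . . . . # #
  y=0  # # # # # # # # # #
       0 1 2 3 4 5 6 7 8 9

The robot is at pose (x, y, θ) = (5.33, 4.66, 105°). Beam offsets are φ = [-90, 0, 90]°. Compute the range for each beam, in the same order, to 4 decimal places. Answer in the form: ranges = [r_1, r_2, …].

ranges = [1.3137, 0.3520, 0.3416]

beam 1: φ=-90°, α=15°
  cosα=0.9659 sinα=0.2588 | (5,4) | tMaxX 0.6936 tMaxY 1.3137 | tΔX 1.0353 tΔY 3.8637
    t=0.6936 [x] (6,4)
    t=1.3137 [y] (6,5) — stop
  → r_1 = 1.3137
beam 2: φ=0°, α=105°
  cosα=-0.2588 sinα=0.9659 | (5,4) | tMaxX 1.2750 tMaxY 0.3520 | tΔX 3.8637 tΔY 1.0353
    t=0.3520 [y] (5,5) — stop
  → r_2 = 0.3520
beam 3: φ=90°, α=195°
  cosα=-0.9659 sinα=-0.2588 | (5,4) | tMaxX 0.3416 tMaxY 2.5500 | tΔX 1.0353 tΔY 3.8637
    t=0.3416 [x] (4,4) — stop
  → r_3 = 0.3416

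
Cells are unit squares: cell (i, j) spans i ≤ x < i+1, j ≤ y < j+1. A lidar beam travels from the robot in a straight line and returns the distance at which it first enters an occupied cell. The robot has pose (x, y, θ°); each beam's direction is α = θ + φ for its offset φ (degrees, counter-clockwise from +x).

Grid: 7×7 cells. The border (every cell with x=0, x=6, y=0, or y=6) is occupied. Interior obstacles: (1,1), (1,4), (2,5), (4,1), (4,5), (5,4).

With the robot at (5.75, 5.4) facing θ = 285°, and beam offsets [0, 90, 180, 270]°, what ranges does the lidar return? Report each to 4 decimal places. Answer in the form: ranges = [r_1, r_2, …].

ranges = [0.4141, 0.2588, 0.6212, 0.7765]

beam 1: φ=0°, α=285°
  cosα=0.2588 sinα=-0.9659 | (5,5) | tMaxX 0.9659 tMaxY 0.4141 | tΔX 3.8637 tΔY 1.0353
    t=0.4141 [y] (5,4) — stop
  → r_1 = 0.4141
beam 2: φ=90°, α=15°
  cosα=0.9659 sinα=0.2588 | (5,5) | tMaxX 0.2588 tMaxY 2.3182 | tΔX 1.0353 tΔY 3.8637
    t=0.2588 [x] (6,5) — stop
  → r_2 = 0.2588
beam 3: φ=180°, α=105°
  cosα=-0.2588 sinα=0.9659 | (5,5) | tMaxX 2.8978 tMaxY 0.6212 | tΔX 3.8637 tΔY 1.0353
    t=0.6212 [y] (5,6) — stop
  → r_3 = 0.6212
beam 4: φ=270°, α=195°
  cosα=-0.9659 sinα=-0.2588 | (5,5) | tMaxX 0.7765 tMaxY 1.5455 | tΔX 1.0353 tΔY 3.8637
    t=0.7765 [x] (4,5) — stop
  → r_4 = 0.7765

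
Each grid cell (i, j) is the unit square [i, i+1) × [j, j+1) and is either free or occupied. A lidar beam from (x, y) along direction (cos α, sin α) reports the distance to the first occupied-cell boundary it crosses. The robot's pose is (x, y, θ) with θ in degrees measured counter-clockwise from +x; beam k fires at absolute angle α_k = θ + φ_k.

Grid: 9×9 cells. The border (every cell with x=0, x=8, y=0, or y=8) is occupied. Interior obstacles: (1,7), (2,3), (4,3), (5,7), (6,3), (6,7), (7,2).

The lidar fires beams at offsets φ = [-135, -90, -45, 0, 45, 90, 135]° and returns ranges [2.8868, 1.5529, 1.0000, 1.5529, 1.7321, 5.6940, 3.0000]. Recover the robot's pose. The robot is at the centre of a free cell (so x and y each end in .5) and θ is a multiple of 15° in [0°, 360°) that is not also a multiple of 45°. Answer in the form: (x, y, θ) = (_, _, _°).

Enumerate (i+0.5, j+0.5, θ) over the 42 free cells and 16 admissible headings. For each, cast all 7 beams and compare to the given ranges.
  (1.5, 6.5, 15°): beam 1 = 1.0000 ≠ 2.8868 ✗
  (6.5, 2.5, 330°): beam 1 = 5.6940 ≠ 2.8868 ✗
  (3.5, 7.5, 195°): beam 1 = 0.5774 ≠ 2.8868 ✗
  (5.5, 5.5, 240°): beam 1 = 1.5529 ≠ 2.8868 ✗
  …
  (2.5, 6.5, 165°): r_1=2.8868, r_2=1.5529, r_3=1.0000, r_4=1.5529, r_5=1.7321, r_6=5.6940, r_7=3.0000 — all match ✓
Unique over the lattice → pose = (2.5, 6.5, 165°).

(x, y, θ) = (2.5, 6.5, 165°)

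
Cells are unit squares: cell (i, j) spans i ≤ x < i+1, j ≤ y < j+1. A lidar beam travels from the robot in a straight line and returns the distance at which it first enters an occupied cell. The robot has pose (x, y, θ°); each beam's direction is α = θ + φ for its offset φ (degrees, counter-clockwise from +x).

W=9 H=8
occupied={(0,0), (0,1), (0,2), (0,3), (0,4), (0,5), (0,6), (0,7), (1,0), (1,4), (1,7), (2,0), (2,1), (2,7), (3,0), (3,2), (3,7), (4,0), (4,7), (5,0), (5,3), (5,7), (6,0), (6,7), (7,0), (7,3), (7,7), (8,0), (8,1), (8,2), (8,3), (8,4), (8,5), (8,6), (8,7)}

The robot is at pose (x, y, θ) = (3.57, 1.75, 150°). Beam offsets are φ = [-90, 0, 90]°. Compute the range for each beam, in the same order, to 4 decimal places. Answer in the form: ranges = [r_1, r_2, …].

ranges = [0.2887, 0.5000, 0.8660]

beam 1: φ=-90°, α=60°
  dir = (cos 60°, sin 60°) = (0.5000, 0.8660); from cell (3,1)
  next x-line at t=0.8600, next y-line at t=0.2887; Δt_x=2.0000, Δt_y=1.1547
    y: enter (3,2) at t=0.2887 ← occupied
  → r_1 = 0.2887
beam 2: φ=0°, α=150°
  dir = (cos 150°, sin 150°) = (-0.8660, 0.5000); from cell (3,1)
  next x-line at t=0.6582, next y-line at t=0.5000; Δt_x=1.1547, Δt_y=2.0000
    y: enter (3,2) at t=0.5000 ← occupied
  → r_2 = 0.5000
beam 3: φ=90°, α=240°
  dir = (cos 240°, sin 240°) = (-0.5000, -0.8660); from cell (3,1)
  next x-line at t=1.1400, next y-line at t=0.8660; Δt_x=2.0000, Δt_y=1.1547
    y: enter (3,0) at t=0.8660 ← occupied
  → r_3 = 0.8660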